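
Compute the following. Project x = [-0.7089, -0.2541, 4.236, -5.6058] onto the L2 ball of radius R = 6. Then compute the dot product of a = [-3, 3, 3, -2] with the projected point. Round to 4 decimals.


Step 1: Compute ||x|| (intermediates to 6 decimals).
||x|| = sqrt((-0.7089)^2 + (-0.2541)^2 + 4.236^2 + (-5.6058)^2) = 7.066526
Step 2: Project.
Since ||x|| > R, scale = R/||x|| = 6/7.066526 = 0.849074, proj(x) = scale * x
proj(x) = [-0.601909, -0.21575, 3.596677, -4.759739]
Step 3: Dot product.
a^T * proj(x) = -3*(-0.601909) + 3*(-0.21575) + 3*3.596677 - 2*(-4.759739) = 21.468


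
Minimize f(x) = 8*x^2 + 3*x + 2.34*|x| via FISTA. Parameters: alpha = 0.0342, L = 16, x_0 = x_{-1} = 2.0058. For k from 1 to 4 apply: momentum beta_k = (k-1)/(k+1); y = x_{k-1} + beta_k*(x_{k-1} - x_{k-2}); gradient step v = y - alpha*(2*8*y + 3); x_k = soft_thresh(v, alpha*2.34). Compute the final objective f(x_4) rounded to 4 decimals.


FISTA on f(x) = 8*x^2 + 3*x + 2.34*|x|
L = 16, alpha = 0.0342
Iteration 1: beta = 0.0, y = 2.0058 + 0.0*(2.0058 - 2.0058) = 2.0058
  grad(y) = 35.0928, v = y - alpha*grad = 0.8056
  prox(v) = soft_thresh(0.8056, 0.08) = 0.7256
Iteration 2: beta = 0.3333, y = 0.7256 + 0.3333*(0.7256 - 2.0058) = 0.2989
  grad(y) = 7.7818, v = y - alpha*grad = 0.0327
  prox(v) = soft_thresh(0.0327, 0.08) = 0.0
Iteration 3: beta = 0.5, y = 0.0 + 0.5*(0.0 - 0.7256) = -0.3628
  grad(y) = -2.8048, v = y - alpha*grad = -0.2669
  prox(v) = soft_thresh(-0.2669, 0.08) = -0.1868
Iteration 4: beta = 0.6, y = -0.1868 + 0.6*(-0.1868 - 0.0) = -0.299
  grad(y) = -1.7833, v = y - alpha*grad = -0.238
  prox(v) = soft_thresh(-0.238, 0.08) = -0.1579
f(x_4) = 8*(-0.1579)^2 + 3*(-0.1579) + 2.34*|-0.1579| = 0.0953


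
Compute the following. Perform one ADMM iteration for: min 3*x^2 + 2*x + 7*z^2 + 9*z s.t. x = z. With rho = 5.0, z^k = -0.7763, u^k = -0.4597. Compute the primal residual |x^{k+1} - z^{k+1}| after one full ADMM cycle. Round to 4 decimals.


ADMM iteration with rho = 5.0, z^k = -0.7763, u^k = -0.4597
Step 1: x-update.
Minimize 3*x^2 + 2*x + (5.0/2)*(x + 0.7763 - 0.4597)^2
FOC: (2*3 + 5.0)*x = -2 + 5.0*(-0.7763 + 0.4597)
x^{k+1} = -0.3257
Step 2: z-update.
Minimize 7*z^2 + 9*z + (5.0/2)*(-0.3257 - z - 0.4597)^2
FOC: (2*7 + 5.0)*z = -9 + 5.0*(-0.3257 - 0.4597)
z^{k+1} = -0.6804
Step 3: u-update.
u^{k+1} = -0.4597 - 0.3257 + 0.6804 = -0.1051
Step 4: Primal residual = |-0.3257 + 0.6804| = 0.3546


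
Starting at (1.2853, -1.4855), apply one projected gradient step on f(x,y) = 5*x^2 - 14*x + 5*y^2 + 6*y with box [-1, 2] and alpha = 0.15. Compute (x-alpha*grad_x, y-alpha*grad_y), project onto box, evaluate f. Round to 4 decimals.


Step 1: Compute gradient at (1.2853, -1.4855).
grad_x = 2*5*1.2853 - 14 = -1.147
grad_y = 2*5*-1.4855 + 6 = -8.855
Step 2: Gradient step.
x_raw = 1.2853 - 0.15*-1.147 = 1.4574
y_raw = -1.4855 - 0.15*-8.855 = -0.1573
Step 3: Project onto [-1, 2].
x_proj = clip(1.4574) = 1.4574
y_proj = clip(-0.1573) = -0.1573
Step 4: Evaluate f.
f(1.4574, -0.1573) = -10.6034


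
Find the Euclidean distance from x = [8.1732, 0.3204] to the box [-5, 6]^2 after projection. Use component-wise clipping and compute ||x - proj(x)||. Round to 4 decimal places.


Project each component onto [-5, 6].
clip(8.1732) = 6.0, clip(0.3204) = 0.3204
Projection = [6.0, 0.3204]
Squared diffs: [4.7228, 0.0]
Distance = sqrt(4.7228) = 2.1732


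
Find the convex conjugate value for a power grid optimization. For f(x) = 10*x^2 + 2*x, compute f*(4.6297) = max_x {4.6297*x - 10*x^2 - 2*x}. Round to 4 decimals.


f*(y) = sup_x {y*x - a*x^2 - b*x} = sup_x {(y-b)*x - a*x^2}
FOC: (y - b) - 2a*x = 0 => x* = (y - b)/(2a)
x* = (4.6297 - 2)/(2*10) = 0.1315
f*(4.6297) = (y-b)^2/(4a) = (4.6297 - 2)^2/(4*10)
= 6.9153/40 = 0.1729


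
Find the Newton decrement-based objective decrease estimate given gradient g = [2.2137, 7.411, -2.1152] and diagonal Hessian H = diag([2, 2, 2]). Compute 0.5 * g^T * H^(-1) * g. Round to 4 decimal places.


Step 1: H is diagonal, so H^(-1) * g = [1.1069, 3.7055, -1.0576].
Step 2: g^T H^(-1) g = sum_i g_i^2 / H_ii
  = (2.2137)^2/2 + (7.411)^2/2 + (-2.1152)^2/2
  = 2.4502 + 27.4615 + 2.237 = 32.1487
Step 3: Objective decrease = 0.5 * g^T H^(-1) g = 16.0744


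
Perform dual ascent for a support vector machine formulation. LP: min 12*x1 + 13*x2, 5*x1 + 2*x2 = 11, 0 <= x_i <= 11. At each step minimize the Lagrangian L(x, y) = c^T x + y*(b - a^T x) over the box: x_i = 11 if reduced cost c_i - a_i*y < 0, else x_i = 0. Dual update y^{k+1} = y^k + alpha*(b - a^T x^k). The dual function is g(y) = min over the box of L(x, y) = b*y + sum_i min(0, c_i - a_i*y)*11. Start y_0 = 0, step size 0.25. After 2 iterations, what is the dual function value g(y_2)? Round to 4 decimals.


Dual ascent for LP: min 12*x1 + 13*x2, 5*x1 + 2*x2 = 11, 0 <= x_i <= 11
Step 1: y^k = 0.0, reduced costs: (12.0, 13.0)
  x^k = (0.0, 0.0), subgradient = b - a^T x = 11.0
  y^{k+1} = 0.0 + 0.25*11.0 = 2.75
Step 2: y^k = 2.75, reduced costs: (-1.75, 7.5)
  x^k = (11.0, 0.0), subgradient = b - a^T x = -44.0
  y^{k+1} = 2.75 + 0.25*-44.0 = -8.25
Dual objective at y_2 = -8.25: reduced costs (53.25, 29.5), box minimizer x = (0.0, 0.0)
g(y_2) = b*y + (c1 - a1*y)*x1 + (c2 - a2*y)*x2 = 11*(-8.25) + 53.25*0.0 + 29.5*0.0 = -90.75 + 0.0 + 0.0 = -90.75


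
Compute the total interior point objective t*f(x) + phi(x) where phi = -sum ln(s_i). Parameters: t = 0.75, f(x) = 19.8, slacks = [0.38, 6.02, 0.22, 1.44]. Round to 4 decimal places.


Step 1: Compute log-barrier.
ln values: [-0.9676, 1.7951, -1.5141, 0.3646]
phi = -(-0.9676 + 1.7951 - 1.5141 + 0.3646) = 0.322
Step 2: Compute augmented objective.
t*f(x) = 0.75*19.8 = 14.85
Total = 14.85 + 0.322 = 15.172


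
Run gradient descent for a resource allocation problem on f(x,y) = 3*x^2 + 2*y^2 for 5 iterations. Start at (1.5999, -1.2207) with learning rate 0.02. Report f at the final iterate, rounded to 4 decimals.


Gradient descent on f(x,y) = 3*x^2 + 2*y^2.
Starting point: (1.5999, -1.2207), alpha = 0.02
Step 1: grad_x = 2*3*1.5999 = 9.5994, grad_y = 2*2*-1.2207 = -4.8828
  x_1 = 1.5999 - 0.02*9.5994 = 1.4079
  y_1 = -1.2207 - 0.02*-4.8828 = -1.123
Step 2: grad_x = 2*3*1.4079 = 8.4475, grad_y = 2*2*-1.123 = -4.4922
  x_2 = 1.4079 - 0.02*8.4475 = 1.239
  y_2 = -1.123 - 0.02*-4.4922 = -1.0332
Step 3: grad_x = 2*3*1.239 = 7.4338, grad_y = 2*2*-1.0332 = -4.1328
  x_3 = 1.239 - 0.02*7.4338 = 1.0903
  y_3 = -1.0332 - 0.02*-4.1328 = -0.9505
Step 4: grad_x = 2*3*1.0903 = 6.5417, grad_y = 2*2*-0.9505 = -3.8022
  x_4 = 1.0903 - 0.02*6.5417 = 0.9595
  y_4 = -0.9505 - 0.02*-3.8022 = -0.8745
Step 5: grad_x = 2*3*0.9595 = 5.7567, grad_y = 2*2*-0.8745 = -3.498
  x_5 = 0.9595 - 0.02*5.7567 = 0.8443
  y_5 = -0.8745 - 0.02*-3.498 = -0.8045
f(0.8443, -0.8045) = 3*0.8443^2 + 2*(-0.8045)^2 = 3.4332


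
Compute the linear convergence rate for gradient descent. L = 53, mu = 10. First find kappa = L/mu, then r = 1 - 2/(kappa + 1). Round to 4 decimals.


Step 1: Compute the condition number.
kappa = L/mu = 53/10 = 5.3
Step 2: Compute the convergence rate.
r = 1 - 2/(kappa + 1) = 1 - 2*mu/(L + mu) = (L - mu)/(L + mu) = 43/63 = 0.6825


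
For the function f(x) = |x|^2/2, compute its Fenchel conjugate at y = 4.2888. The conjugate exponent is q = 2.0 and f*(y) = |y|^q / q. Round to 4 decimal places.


The conjugate exponent q satisfies 1/p + 1/q = 1.
p = 2, so q = 2/(2 - 1) = 2.0
|y|^q = 4.2888^2.0 = 18.3938
f*(4.2888) = 18.3938 / 2.0 = 9.1969


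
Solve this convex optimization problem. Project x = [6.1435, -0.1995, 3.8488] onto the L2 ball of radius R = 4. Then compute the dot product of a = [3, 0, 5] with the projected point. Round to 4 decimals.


Step 1: Compute ||x|| (intermediates to 6 decimals).
||x|| = sqrt(6.1435^2 + (-0.1995)^2 + 3.8488^2) = 7.252286
Step 2: Project.
Since ||x|| > R, scale = R/||x|| = 4/7.252286 = 0.55155, proj(x) = scale * x
proj(x) = [3.388447, -0.110034, 2.122806]
Step 3: Dot product.
a^T * proj(x) = 3*3.388447 + 0*(-0.110034) + 5*2.122806 = 20.7794


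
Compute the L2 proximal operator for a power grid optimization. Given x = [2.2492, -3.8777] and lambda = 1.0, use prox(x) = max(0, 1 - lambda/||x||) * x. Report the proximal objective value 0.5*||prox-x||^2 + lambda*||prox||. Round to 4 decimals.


Step 1: Compute ||x||.
||x|| = 4.4828
Step 2: Compute scaling factor.
scale = max(0, 1 - 1.0/4.4828) = 0.7769
Step 3: prox(x) = [1.7475, -3.0127]
||prox(x)|| = 3.4828
Step 4: Proximal objective.
0.5*||prox-x||^2 = 0.5
lambda*||prox|| = 3.4828
Total = 3.9828


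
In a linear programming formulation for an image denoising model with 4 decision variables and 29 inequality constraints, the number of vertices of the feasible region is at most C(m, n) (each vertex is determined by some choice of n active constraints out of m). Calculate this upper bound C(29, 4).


Each vertex corresponds to some choice of n active constraints out of m, so the number of vertices is at most C(m, n) = m! / (n!(m-n)!).
m = 29, n = 4
Numerator: 29 * 28 * 27 * 26
Denominator: 4! = 24
C(29, 4) = 23751


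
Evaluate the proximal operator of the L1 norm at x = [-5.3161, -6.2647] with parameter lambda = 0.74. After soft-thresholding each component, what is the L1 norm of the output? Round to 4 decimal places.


Soft-thresholding with lambda = 0.74:
prox(-5.3161) = sign(-5.3161)*max(|-5.3161| - 0.74, 0) = -4.5761
prox(-6.2647) = sign(-6.2647)*max(|-6.2647| - 0.74, 0) = -5.5247
prox(x) = [-4.5761, -5.5247]
||prox(x)||_1 = 4.5761 + 5.5247 = 10.1008


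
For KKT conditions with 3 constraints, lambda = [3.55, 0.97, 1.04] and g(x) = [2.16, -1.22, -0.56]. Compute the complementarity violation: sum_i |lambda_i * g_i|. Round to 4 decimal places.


KKT complementary slackness check:
lambda_1 * g_1 = 3.55 * 2.16 = 7.668
lambda_2 * g_2 = 0.97 * -1.22 = -1.1834
lambda_3 * g_3 = 1.04 * -0.56 = -0.5824
Total violation = 7.668 + 1.1834 + 0.5824 = 9.4338


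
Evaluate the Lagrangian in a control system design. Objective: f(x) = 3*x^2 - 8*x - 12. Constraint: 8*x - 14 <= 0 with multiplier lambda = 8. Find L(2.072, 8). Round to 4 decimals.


Step 1: Evaluate f(x).
f(2.072) = 3*2.072^2 - 8*2.072 - 12 = -15.6964
Step 2: Evaluate g(x).
g(2.072) = 8*2.072 - 14 = 2.576
Step 3: Compute Lagrangian.
L = -15.6964 + 8*2.576 = 4.9116


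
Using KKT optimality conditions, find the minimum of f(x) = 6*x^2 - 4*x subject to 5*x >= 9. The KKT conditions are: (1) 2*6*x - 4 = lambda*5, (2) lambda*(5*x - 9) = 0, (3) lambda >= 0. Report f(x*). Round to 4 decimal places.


Step 1: Try lambda = 0 (constraint inactive).
x_unc = 4/(2*6) = 0.3333
Check: 5*0.3333 = 1.6665 < 9 -- violated!
Step 2: Constraint must be active: 5*x = 9
x* = 9/5 = 1.8
lambda = (2*6*1.8 - 4)/5 = 3.52
Step 3: Compute optimal value.
f(x*) = 6*1.8^2 - 4*1.8 = 12.24


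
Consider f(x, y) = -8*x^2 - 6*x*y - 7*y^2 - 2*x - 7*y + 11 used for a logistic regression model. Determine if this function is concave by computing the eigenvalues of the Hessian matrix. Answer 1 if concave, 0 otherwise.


The Hessian of f(x,y) = -8*x^2 - 6*x*y - 7*y^2 - 2*x - 7*y + 11 is:
H = [[-16, -6], [-6, -14]]
Trace = -16 - 14 = -30
Determinant = -16*-14 - (-6)^2 = 188
Discriminant = (-30)^2 - 4*188 = 148.0
Eigenvalues: lambda_1 = -21.0828, lambda_2 = -8.9172
The function is concave.

1


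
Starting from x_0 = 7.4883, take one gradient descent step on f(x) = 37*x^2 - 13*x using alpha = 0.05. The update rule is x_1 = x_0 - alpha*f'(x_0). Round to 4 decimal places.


We compute the gradient at x_0 and apply the update.
f'(x) = 74*x - 13
f'(7.4883) = 74*7.4883 - 13 = 541.1342
x_1 = 7.4883 - 0.05*541.1342 = -19.5684


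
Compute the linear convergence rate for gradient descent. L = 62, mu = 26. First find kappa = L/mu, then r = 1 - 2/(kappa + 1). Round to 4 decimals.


Step 1: Compute the condition number.
kappa = L/mu = 62/26 = 2.3846
Step 2: Compute the convergence rate.
r = 1 - 2/(kappa + 1) = 1 - 2*mu/(L + mu) = (L - mu)/(L + mu) = 36/88 = 0.4091


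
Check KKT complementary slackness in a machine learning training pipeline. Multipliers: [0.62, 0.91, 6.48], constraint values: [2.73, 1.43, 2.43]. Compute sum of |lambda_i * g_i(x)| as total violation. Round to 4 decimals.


KKT complementary slackness check:
lambda_1 * g_1 = 0.62 * 2.73 = 1.6926
lambda_2 * g_2 = 0.91 * 1.43 = 1.3013
lambda_3 * g_3 = 6.48 * 2.43 = 15.7464
Total violation = 1.6926 + 1.3013 + 15.7464 = 18.7403


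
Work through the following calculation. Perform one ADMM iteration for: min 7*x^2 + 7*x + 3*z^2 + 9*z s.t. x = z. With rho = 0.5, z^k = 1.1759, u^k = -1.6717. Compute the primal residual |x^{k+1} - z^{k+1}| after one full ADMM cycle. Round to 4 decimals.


ADMM iteration with rho = 0.5, z^k = 1.1759, u^k = -1.6717
Step 1: x-update.
Minimize 7*x^2 + 7*x + (0.5/2)*(x - 1.1759 - 1.6717)^2
FOC: (2*7 + 0.5)*x = -7 + 0.5*(1.1759 + 1.6717)
x^{k+1} = -0.3846
Step 2: z-update.
Minimize 3*z^2 + 9*z + (0.5/2)*(-0.3846 - z - 1.6717)^2
FOC: (2*3 + 0.5)*z = -9 + 0.5*(-0.3846 - 1.6717)
z^{k+1} = -1.5428
Step 3: u-update.
u^{k+1} = -1.6717 - 0.3846 + 1.5428 = -0.5135
Step 4: Primal residual = |-0.3846 + 1.5428| = 1.1582


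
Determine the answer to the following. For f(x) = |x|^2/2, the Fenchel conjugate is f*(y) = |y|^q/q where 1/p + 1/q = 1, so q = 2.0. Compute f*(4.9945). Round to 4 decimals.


The conjugate exponent q satisfies 1/p + 1/q = 1.
p = 2, so q = 2/(2 - 1) = 2.0
|y|^q = 4.9945^2.0 = 24.945
f*(4.9945) = 24.945 / 2.0 = 12.4725


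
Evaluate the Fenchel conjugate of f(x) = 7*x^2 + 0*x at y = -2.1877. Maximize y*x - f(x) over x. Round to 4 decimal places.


f*(y) = sup_x {y*x - a*x^2 - b*x} = sup_x {(y-b)*x - a*x^2}
FOC: (y - b) - 2a*x = 0 => x* = (y - b)/(2a)
x* = (-2.1877 - 0)/(2*7) = -0.1563
f*(-2.1877) = (y-b)^2/(4a) = (-2.1877 - 0)^2/(4*7)
= 4.786/28 = 0.1709


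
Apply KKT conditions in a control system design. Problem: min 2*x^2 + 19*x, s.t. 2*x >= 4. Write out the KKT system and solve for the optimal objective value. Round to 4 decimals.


Step 1: Try lambda = 0 (constraint inactive).
x_unc = -19/(2*2) = -4.75
Check: 2*-4.75 = -9.5 < 4 -- violated!
Step 2: Constraint must be active: 2*x = 4
x* = 4/2 = 2.0
lambda = (2*2*2.0 + 19)/2 = 13.5
Step 3: Compute optimal value.
f(x*) = 2*2.0^2 + 19*2.0 = 46.0


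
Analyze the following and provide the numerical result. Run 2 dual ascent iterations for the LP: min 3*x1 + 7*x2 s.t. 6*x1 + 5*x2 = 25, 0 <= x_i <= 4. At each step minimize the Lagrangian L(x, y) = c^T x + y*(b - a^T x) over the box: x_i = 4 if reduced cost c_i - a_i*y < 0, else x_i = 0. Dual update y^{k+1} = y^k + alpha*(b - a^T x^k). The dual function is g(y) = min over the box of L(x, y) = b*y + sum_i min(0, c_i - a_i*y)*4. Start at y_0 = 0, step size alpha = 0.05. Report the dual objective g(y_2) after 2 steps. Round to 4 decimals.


Dual ascent for LP: min 3*x1 + 7*x2, 6*x1 + 5*x2 = 25, 0 <= x_i <= 4
Step 1: y^k = 0.0, reduced costs: (3.0, 7.0)
  x^k = (0.0, 0.0), subgradient = b - a^T x = 25.0
  y^{k+1} = 0.0 + 0.05*25.0 = 1.25
Step 2: y^k = 1.25, reduced costs: (-4.5, 0.75)
  x^k = (4.0, 0.0), subgradient = b - a^T x = 1.0
  y^{k+1} = 1.25 + 0.05*1.0 = 1.3
Dual objective at y_2 = 1.3: reduced costs (-4.8, 0.5), box minimizer x = (4.0, 0.0)
g(y_2) = b*y + (c1 - a1*y)*x1 + (c2 - a2*y)*x2 = 25*1.3 + (-4.8)*4.0 + 0.5*0.0 = 32.5 - 19.2 + 0.0 = 13.3


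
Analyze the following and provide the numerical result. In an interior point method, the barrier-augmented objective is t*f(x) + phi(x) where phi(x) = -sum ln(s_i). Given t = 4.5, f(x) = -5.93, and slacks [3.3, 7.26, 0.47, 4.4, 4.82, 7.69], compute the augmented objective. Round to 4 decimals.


Step 1: Compute log-barrier.
ln values: [1.1939, 1.9824, -0.755, 1.4816, 1.5728, 2.0399]
phi = -(1.1939 + 1.9824 - 0.755 + 1.4816 + 1.5728 + 2.0399) = -7.5156
Step 2: Compute augmented objective.
t*f(x) = 4.5*-5.93 = -26.685
Total = -26.685 - 7.5156 = -34.2006


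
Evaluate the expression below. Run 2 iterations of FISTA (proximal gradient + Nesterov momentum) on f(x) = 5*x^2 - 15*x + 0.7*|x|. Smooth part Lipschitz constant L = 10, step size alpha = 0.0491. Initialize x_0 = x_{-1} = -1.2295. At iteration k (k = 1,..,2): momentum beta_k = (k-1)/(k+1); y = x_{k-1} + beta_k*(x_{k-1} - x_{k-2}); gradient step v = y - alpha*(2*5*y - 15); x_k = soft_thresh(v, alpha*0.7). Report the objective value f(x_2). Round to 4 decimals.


FISTA on f(x) = 5*x^2 - 15*x + 0.7*|x|
L = 10, alpha = 0.0491
Iteration 1: beta = 0.0, y = -1.2295 + 0.0*(-1.2295 + 1.2295) = -1.2295
  grad(y) = -27.295, v = y - alpha*grad = 0.1107
  prox(v) = soft_thresh(0.1107, 0.0344) = 0.0763
Iteration 2: beta = 0.3333, y = 0.0763 + 0.3333*(0.0763 + 1.2295) = 0.5116
  grad(y) = -9.8841, v = y - alpha*grad = 0.9969
  prox(v) = soft_thresh(0.9969, 0.0344) = 0.9625
f(x_2) = 5*0.9625^2 - 15*0.9625 + 0.7*|0.9625| = -9.1318


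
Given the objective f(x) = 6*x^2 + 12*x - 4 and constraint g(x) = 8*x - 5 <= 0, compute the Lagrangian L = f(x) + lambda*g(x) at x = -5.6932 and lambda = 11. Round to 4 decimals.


Step 1: Evaluate f(x).
f(-5.6932) = 6*(-5.6932)^2 + 12*(-5.6932) - 4 = 122.1568
Step 2: Evaluate g(x).
g(-5.6932) = 8*-5.6932 - 5 = -50.5456
Step 3: Compute Lagrangian.
L = 122.1568 + 11*-50.5456 = -433.8448


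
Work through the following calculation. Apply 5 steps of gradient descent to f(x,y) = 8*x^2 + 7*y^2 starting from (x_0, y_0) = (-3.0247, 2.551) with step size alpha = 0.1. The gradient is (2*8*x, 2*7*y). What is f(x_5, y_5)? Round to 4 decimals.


Gradient descent on f(x,y) = 8*x^2 + 7*y^2.
Starting point: (-3.0247, 2.551), alpha = 0.1
Step 1: grad_x = 2*8*-3.0247 = -48.3952, grad_y = 2*7*2.551 = 35.714
  x_1 = -3.0247 - 0.1*-48.3952 = 1.8148
  y_1 = 2.551 - 0.1*35.714 = -1.0204
Step 2: grad_x = 2*8*1.8148 = 29.0371, grad_y = 2*7*-1.0204 = -14.2856
  x_2 = 1.8148 - 0.1*29.0371 = -1.0889
  y_2 = -1.0204 - 0.1*-14.2856 = 0.4082
Step 3: grad_x = 2*8*-1.0889 = -17.4223, grad_y = 2*7*0.4082 = 5.7142
  x_3 = -1.0889 - 0.1*-17.4223 = 0.6533
  y_3 = 0.4082 - 0.1*5.7142 = -0.1633
Step 4: grad_x = 2*8*0.6533 = 10.4534, grad_y = 2*7*-0.1633 = -2.2857
  x_4 = 0.6533 - 0.1*10.4534 = -0.392
  y_4 = -0.1633 - 0.1*-2.2857 = 0.0653
Step 5: grad_x = 2*8*-0.392 = -6.272, grad_y = 2*7*0.0653 = 0.9143
  x_5 = -0.392 - 0.1*-6.272 = 0.2352
  y_5 = 0.0653 - 0.1*0.9143 = -0.0261
f(0.2352, -0.0261) = 8*0.2352^2 + 7*(-0.0261)^2 = 0.4473


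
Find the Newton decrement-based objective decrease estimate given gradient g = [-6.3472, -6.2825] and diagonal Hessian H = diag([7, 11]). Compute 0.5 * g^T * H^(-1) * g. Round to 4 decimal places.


Step 1: H is diagonal, so H^(-1) * g = [-0.9067, -0.5711].
Step 2: g^T H^(-1) g = sum_i g_i^2 / H_ii
  = (-6.3472)^2/7 + (-6.2825)^2/11
  = 5.7553 + 3.5882 = 9.3434
Step 3: Objective decrease = 0.5 * g^T H^(-1) g = 4.6717


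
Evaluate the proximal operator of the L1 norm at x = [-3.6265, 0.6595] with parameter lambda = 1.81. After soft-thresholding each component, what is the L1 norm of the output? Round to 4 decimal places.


Soft-thresholding with lambda = 1.81:
prox(-3.6265) = sign(-3.6265)*max(|-3.6265| - 1.81, 0) = -1.8165
prox(0.6595) = sign(0.6595)*max(|0.6595| - 1.81, 0) = 0.0
prox(x) = [-1.8165, 0.0]
||prox(x)||_1 = 1.8165 + 0.0 = 1.8165


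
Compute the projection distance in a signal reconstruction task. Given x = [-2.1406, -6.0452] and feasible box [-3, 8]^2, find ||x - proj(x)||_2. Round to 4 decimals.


Project each component onto [-3, 8].
clip(-2.1406) = -2.1406, clip(-6.0452) = -3.0
Projection = [-2.1406, -3.0]
Squared diffs: [0.0, 9.2732]
Distance = sqrt(9.2732) = 3.0452


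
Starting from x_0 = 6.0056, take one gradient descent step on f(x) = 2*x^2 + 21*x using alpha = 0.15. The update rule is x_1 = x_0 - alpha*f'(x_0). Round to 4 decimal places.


We compute the gradient at x_0 and apply the update.
f'(x) = 4*x + 21
f'(6.0056) = 4*6.0056 + 21 = 45.0224
x_1 = 6.0056 - 0.15*45.0224 = -0.7478


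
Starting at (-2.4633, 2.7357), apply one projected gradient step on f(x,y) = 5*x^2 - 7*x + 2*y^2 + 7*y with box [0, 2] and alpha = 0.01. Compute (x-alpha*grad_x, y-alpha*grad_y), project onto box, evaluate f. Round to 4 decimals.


Step 1: Compute gradient at (-2.4633, 2.7357).
grad_x = 2*5*-2.4633 - 7 = -31.633
grad_y = 2*2*2.7357 + 7 = 17.9428
Step 2: Gradient step.
x_raw = -2.4633 - 0.01*-31.633 = -2.147
y_raw = 2.7357 - 0.01*17.9428 = 2.5563
Step 3: Project onto [0, 2].
x_proj = clip(-2.147) = 0.0
y_proj = clip(2.5563) = 2.0
Step 4: Evaluate f.
f(0.0, 2.0) = 22.0


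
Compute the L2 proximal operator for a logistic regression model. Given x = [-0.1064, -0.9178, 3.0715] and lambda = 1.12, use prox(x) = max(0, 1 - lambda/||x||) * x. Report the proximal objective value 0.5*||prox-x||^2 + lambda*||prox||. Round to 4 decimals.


Step 1: Compute ||x||.
||x|| = 3.2075
Step 2: Compute scaling factor.
scale = max(0, 1 - 1.12/3.2075) = 0.6508
Step 3: prox(x) = [-0.0692, -0.5973, 1.999]
||prox(x)|| = 2.0875
Step 4: Proximal objective.
0.5*||prox-x||^2 = 0.6272
lambda*||prox|| = 2.338
Total = 2.9652


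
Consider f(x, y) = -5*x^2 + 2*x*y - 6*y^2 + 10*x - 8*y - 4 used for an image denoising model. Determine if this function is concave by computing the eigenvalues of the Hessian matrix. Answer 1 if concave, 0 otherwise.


The Hessian of f(x,y) = -5*x^2 + 2*x*y - 6*y^2 + 10*x - 8*y - 4 is:
H = [[-10, 2], [2, -12]]
Trace = -10 - 12 = -22
Determinant = -10*-12 - (2)^2 = 116
Discriminant = (-22)^2 - 4*116 = 20.0
Eigenvalues: lambda_1 = -13.2361, lambda_2 = -8.7639
The function is concave.

1


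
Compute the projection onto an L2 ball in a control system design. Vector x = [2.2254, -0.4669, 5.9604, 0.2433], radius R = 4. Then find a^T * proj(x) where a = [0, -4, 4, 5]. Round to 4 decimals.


Step 1: Compute ||x|| (intermediates to 6 decimals).
||x|| = sqrt(2.2254^2 + (-0.4669)^2 + 5.9604^2 + 0.2433^2) = 6.38404
Step 2: Project.
Since ||x|| > R, scale = R/||x|| = 4/6.38404 = 0.626562, proj(x) = scale * x
proj(x) = [1.394351, -0.292542, 3.73456, 0.152443]
Step 3: Dot product.
a^T * proj(x) = 0*1.394351 - 4*(-0.292542) + 4*3.73456 + 5*0.152443 = 16.8706


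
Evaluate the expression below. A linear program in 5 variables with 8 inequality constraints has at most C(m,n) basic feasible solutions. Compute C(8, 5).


Each vertex corresponds to some choice of n active constraints out of m, so the number of vertices is at most C(m, n) = m! / (n!(m-n)!).
m = 8, n = 5
Numerator: 8 * 7 * 6 * 5 * 4
Denominator: 5! = 120
C(8, 5) = 56


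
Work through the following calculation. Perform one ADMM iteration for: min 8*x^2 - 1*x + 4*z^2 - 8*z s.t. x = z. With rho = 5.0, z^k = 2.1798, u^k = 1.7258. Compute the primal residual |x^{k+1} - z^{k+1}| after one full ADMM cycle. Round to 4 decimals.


ADMM iteration with rho = 5.0, z^k = 2.1798, u^k = 1.7258
Step 1: x-update.
Minimize 8*x^2 - 1*x + (5.0/2)*(x - 2.1798 + 1.7258)^2
FOC: (2*8 + 5.0)*x = 1 + 5.0*(2.1798 - 1.7258)
x^{k+1} = 0.1557
Step 2: z-update.
Minimize 4*z^2 - 8*z + (5.0/2)*(0.1557 - z + 1.7258)^2
FOC: (2*4 + 5.0)*z = 8 + 5.0*(0.1557 + 1.7258)
z^{k+1} = 1.339
Step 3: u-update.
u^{k+1} = 1.7258 + 0.1557 - 1.339 = 0.5425
Step 4: Primal residual = |0.1557 - 1.339| = 1.1833


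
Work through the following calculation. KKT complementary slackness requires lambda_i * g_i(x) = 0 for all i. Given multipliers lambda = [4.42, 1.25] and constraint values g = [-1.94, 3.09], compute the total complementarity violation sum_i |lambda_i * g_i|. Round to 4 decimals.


KKT complementary slackness check:
lambda_1 * g_1 = 4.42 * -1.94 = -8.5748
lambda_2 * g_2 = 1.25 * 3.09 = 3.8625
Total violation = 8.5748 + 3.8625 = 12.4373


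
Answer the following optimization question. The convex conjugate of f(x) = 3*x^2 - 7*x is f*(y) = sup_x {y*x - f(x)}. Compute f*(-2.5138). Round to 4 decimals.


f*(y) = sup_x {y*x - a*x^2 - b*x} = sup_x {(y-b)*x - a*x^2}
FOC: (y - b) - 2a*x = 0 => x* = (y - b)/(2a)
x* = (-2.5138 + 7)/(2*3) = 0.7477
f*(-2.5138) = (y-b)^2/(4a) = (-2.5138 + 7)^2/(4*3)
= 20.126/12 = 1.6772


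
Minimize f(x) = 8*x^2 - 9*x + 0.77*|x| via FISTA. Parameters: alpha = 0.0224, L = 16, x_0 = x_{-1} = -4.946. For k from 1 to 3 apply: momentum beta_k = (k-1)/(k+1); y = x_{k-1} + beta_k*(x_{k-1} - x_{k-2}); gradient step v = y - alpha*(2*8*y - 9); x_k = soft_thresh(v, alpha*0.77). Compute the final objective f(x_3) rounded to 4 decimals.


FISTA on f(x) = 8*x^2 - 9*x + 0.77*|x|
L = 16, alpha = 0.0224
Iteration 1: beta = 0.0, y = -4.946 + 0.0*(-4.946 + 4.946) = -4.946
  grad(y) = -88.136, v = y - alpha*grad = -2.9718
  prox(v) = soft_thresh(-2.9718, 0.0172) = -2.9545
Iteration 2: beta = 0.3333, y = -2.9545 + 0.3333*(-2.9545 + 4.946) = -2.2907
  grad(y) = -45.6508, v = y - alpha*grad = -1.2681
  prox(v) = soft_thresh(-1.2681, 0.0172) = -1.2508
Iteration 3: beta = 0.5, y = -1.2508 + 0.5*(-1.2508 + 2.9545) = -0.399
  grad(y) = -15.3843, v = y - alpha*grad = -0.0544
  prox(v) = soft_thresh(-0.0544, 0.0172) = -0.0372
f(x_3) = 8*(-0.0372)^2 - 9*(-0.0372) + 0.77*|-0.0372| = 0.3741


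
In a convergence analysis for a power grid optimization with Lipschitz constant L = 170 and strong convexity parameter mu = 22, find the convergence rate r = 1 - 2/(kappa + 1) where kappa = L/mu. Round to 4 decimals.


Step 1: Compute the condition number.
kappa = L/mu = 170/22 = 7.7273
Step 2: Compute the convergence rate.
r = 1 - 2/(kappa + 1) = 1 - 2*mu/(L + mu) = (L - mu)/(L + mu) = 148/192 = 0.7708


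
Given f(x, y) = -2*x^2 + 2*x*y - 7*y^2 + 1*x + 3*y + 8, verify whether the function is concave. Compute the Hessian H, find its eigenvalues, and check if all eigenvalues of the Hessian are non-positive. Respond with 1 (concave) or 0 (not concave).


The Hessian of f(x,y) = -2*x^2 + 2*x*y - 7*y^2 + 1*x + 3*y + 8 is:
H = [[-4, 2], [2, -14]]
Trace = -4 - 14 = -18
Determinant = -4*-14 - (2)^2 = 52
Discriminant = (-18)^2 - 4*52 = 116.0
Eigenvalues: lambda_1 = -14.3852, lambda_2 = -3.6148
The function is concave.

1


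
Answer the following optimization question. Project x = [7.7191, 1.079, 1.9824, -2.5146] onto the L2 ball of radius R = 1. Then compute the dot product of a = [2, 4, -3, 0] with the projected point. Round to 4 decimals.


Step 1: Compute ||x|| (intermediates to 6 decimals).
||x|| = sqrt(7.7191^2 + 1.079^2 + 1.9824^2 + (-2.5146)^2) = 8.426261
Step 2: Project.
Since ||x|| > R, scale = R/||x|| = 1/8.426261 = 0.118677, proj(x) = scale * x
proj(x) = [0.91608, 0.128052, 0.235265, -0.298425]
Step 3: Dot product.
a^T * proj(x) = 2*0.91608 + 4*0.128052 - 3*0.235265 + 0*(-0.298425) = 1.6386


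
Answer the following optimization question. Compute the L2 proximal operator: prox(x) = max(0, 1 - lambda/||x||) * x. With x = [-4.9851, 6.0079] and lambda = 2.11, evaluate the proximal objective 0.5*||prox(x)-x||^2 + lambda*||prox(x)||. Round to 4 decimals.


Step 1: Compute ||x||.
||x|| = 7.8068
Step 2: Compute scaling factor.
scale = max(0, 1 - 2.11/7.8068) = 0.7297
Step 3: prox(x) = [-3.6377, 4.3841]
||prox(x)|| = 5.6968
Step 4: Proximal objective.
0.5*||prox-x||^2 = 2.2261
lambda*||prox|| = 12.0202
Total = 14.2463


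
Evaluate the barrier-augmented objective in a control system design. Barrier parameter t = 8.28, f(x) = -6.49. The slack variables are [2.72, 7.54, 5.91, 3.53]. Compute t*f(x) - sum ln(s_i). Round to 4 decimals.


Step 1: Compute log-barrier.
ln values: [1.0006, 2.0202, 1.7766, 1.2613]
phi = -(1.0006 + 2.0202 + 1.7766 + 1.2613) = -6.0588
Step 2: Compute augmented objective.
t*f(x) = 8.28*-6.49 = -53.7372
Total = -53.7372 - 6.0588 = -59.796


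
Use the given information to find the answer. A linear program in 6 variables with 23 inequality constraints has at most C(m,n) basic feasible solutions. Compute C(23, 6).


Each vertex corresponds to some choice of n active constraints out of m, so the number of vertices is at most C(m, n) = m! / (n!(m-n)!).
m = 23, n = 6
Numerator: 23 * 22 * 21 * 20 * 19 * 18
Denominator: 6! = 720
C(23, 6) = 100947


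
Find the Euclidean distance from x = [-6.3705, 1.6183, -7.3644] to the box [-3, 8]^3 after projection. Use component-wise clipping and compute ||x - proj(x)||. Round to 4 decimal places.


Project each component onto [-3, 8].
clip(-6.3705) = -3.0, clip(1.6183) = 1.6183, clip(-7.3644) = -3.0
Projection = [-3.0, 1.6183, -3.0]
Squared diffs: [11.3603, 0.0, 19.048]
Distance = sqrt(30.4083) = 5.5144


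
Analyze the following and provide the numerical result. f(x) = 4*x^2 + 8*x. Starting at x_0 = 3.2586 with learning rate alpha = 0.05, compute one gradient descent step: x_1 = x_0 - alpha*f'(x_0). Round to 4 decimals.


We compute the gradient at x_0 and apply the update.
f'(x) = 8*x + 8
f'(3.2586) = 8*3.2586 + 8 = 34.0688
x_1 = 3.2586 - 0.05*34.0688 = 1.5552


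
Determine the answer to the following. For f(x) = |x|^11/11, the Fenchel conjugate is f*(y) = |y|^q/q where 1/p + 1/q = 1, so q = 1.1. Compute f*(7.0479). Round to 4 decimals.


The conjugate exponent q satisfies 1/p + 1/q = 1.
p = 11, so q = 11/(11 - 1) = 1.1
|y|^q = 7.0479^1.1 = 8.5677
f*(7.0479) = 8.5677 / 1.1 = 7.7888


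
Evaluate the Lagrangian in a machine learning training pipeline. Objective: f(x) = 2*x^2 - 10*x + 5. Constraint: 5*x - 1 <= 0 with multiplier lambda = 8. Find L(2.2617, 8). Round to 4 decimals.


Step 1: Evaluate f(x).
f(2.2617) = 2*2.2617^2 - 10*2.2617 + 5 = -7.3864
Step 2: Evaluate g(x).
g(2.2617) = 5*2.2617 - 1 = 10.3085
Step 3: Compute Lagrangian.
L = -7.3864 + 8*10.3085 = 75.0816


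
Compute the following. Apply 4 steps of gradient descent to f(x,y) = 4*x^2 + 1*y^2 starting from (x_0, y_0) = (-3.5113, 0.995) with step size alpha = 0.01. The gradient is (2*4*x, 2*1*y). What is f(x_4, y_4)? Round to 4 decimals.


Gradient descent on f(x,y) = 4*x^2 + 1*y^2.
Starting point: (-3.5113, 0.995), alpha = 0.01
Step 1: grad_x = 2*4*-3.5113 = -28.0904, grad_y = 2*1*0.995 = 1.99
  x_1 = -3.5113 - 0.01*-28.0904 = -3.2304
  y_1 = 0.995 - 0.01*1.99 = 0.9751
Step 2: grad_x = 2*4*-3.2304 = -25.8432, grad_y = 2*1*0.9751 = 1.9502
  x_2 = -3.2304 - 0.01*-25.8432 = -2.972
  y_2 = 0.9751 - 0.01*1.9502 = 0.9556
Step 3: grad_x = 2*4*-2.972 = -23.7757, grad_y = 2*1*0.9556 = 1.9112
  x_3 = -2.972 - 0.01*-23.7757 = -2.7342
  y_3 = 0.9556 - 0.01*1.9112 = 0.9365
Step 4: grad_x = 2*4*-2.7342 = -21.8737, grad_y = 2*1*0.9365 = 1.873
  x_4 = -2.7342 - 0.01*-21.8737 = -2.5155
  y_4 = 0.9365 - 0.01*1.873 = 0.9178
f(-2.5155, 0.9178) = 4*(-2.5155)^2 + 1*0.9178^2 = 26.1526


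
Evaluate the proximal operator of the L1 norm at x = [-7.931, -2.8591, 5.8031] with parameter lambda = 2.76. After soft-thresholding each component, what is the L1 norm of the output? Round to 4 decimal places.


Soft-thresholding with lambda = 2.76:
prox(-7.931) = sign(-7.931)*max(|-7.931| - 2.76, 0) = -5.171
prox(-2.8591) = sign(-2.8591)*max(|-2.8591| - 2.76, 0) = -0.0991
prox(5.8031) = sign(5.8031)*max(|5.8031| - 2.76, 0) = 3.0431
prox(x) = [-5.171, -0.0991, 3.0431]
||prox(x)||_1 = 5.171 + 0.0991 + 3.0431 = 8.3132


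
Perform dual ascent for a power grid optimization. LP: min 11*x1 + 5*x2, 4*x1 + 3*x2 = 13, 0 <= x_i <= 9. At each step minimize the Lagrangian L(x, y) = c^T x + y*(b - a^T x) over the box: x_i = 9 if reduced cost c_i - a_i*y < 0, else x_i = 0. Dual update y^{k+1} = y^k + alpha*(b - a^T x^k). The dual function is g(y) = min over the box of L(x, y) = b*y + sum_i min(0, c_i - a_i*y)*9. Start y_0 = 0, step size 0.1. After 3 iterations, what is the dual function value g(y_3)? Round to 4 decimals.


Dual ascent for LP: min 11*x1 + 5*x2, 4*x1 + 3*x2 = 13, 0 <= x_i <= 9
Step 1: y^k = 0.0, reduced costs: (11.0, 5.0)
  x^k = (0.0, 0.0), subgradient = b - a^T x = 13.0
  y^{k+1} = 0.0 + 0.1*13.0 = 1.3
Step 2: y^k = 1.3, reduced costs: (5.8, 1.1)
  x^k = (0.0, 0.0), subgradient = b - a^T x = 13.0
  y^{k+1} = 1.3 + 0.1*13.0 = 2.6
Step 3: y^k = 2.6, reduced costs: (0.6, -2.8)
  x^k = (0.0, 9.0), subgradient = b - a^T x = -14.0
  y^{k+1} = 2.6 + 0.1*-14.0 = 1.2
Dual objective at y_3 = 1.2: reduced costs (6.2, 1.4), box minimizer x = (0.0, 0.0)
g(y_3) = b*y + (c1 - a1*y)*x1 + (c2 - a2*y)*x2 = 13*1.2 + 6.2*0.0 + 1.4*0.0 = 15.6 + 0.0 + 0.0 = 15.6


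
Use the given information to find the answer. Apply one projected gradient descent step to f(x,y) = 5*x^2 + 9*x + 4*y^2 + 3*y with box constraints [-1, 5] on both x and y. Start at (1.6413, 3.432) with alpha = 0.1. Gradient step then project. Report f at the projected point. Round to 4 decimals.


Step 1: Compute gradient at (1.6413, 3.432).
grad_x = 2*5*1.6413 + 9 = 25.413
grad_y = 2*4*3.432 + 3 = 30.456
Step 2: Gradient step.
x_raw = 1.6413 - 0.1*25.413 = -0.9
y_raw = 3.432 - 0.1*30.456 = 0.3864
Step 3: Project onto [-1, 5].
x_proj = clip(-0.9) = -0.9
y_proj = clip(0.3864) = 0.3864
Step 4: Evaluate f.
f(-0.9, 0.3864) = -2.2936


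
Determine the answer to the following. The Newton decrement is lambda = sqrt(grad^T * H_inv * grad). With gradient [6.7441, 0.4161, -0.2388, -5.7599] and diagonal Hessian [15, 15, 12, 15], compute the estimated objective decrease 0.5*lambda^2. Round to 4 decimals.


Step 1: H is diagonal, so H^(-1) * g = [0.4496, 0.0277, -0.0199, -0.384].
Step 2: g^T H^(-1) g = sum_i g_i^2 / H_ii
  = (6.7441)^2/15 + (0.4161)^2/15 + (-0.2388)^2/12 + (-5.7599)^2/15
  = 3.0322 + 0.0115 + 0.0048 + 2.2118 = 5.2603
Step 3: Objective decrease = 0.5 * g^T H^(-1) g = 2.6301


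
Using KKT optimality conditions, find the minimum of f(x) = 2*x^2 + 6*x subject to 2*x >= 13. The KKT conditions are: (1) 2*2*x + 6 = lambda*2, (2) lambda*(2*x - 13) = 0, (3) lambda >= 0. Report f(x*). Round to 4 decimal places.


Step 1: Try lambda = 0 (constraint inactive).
x_unc = -6/(2*2) = -1.5
Check: 2*-1.5 = -3.0 < 13 -- violated!
Step 2: Constraint must be active: 2*x = 13
x* = 13/2 = 6.5
lambda = (2*2*6.5 + 6)/2 = 16.0
Step 3: Compute optimal value.
f(x*) = 2*6.5^2 + 6*6.5 = 123.5


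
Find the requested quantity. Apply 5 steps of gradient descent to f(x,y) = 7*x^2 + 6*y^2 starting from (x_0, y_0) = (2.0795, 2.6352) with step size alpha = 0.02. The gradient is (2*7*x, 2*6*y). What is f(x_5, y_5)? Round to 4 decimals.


Gradient descent on f(x,y) = 7*x^2 + 6*y^2.
Starting point: (2.0795, 2.6352), alpha = 0.02
Step 1: grad_x = 2*7*2.0795 = 29.113, grad_y = 2*6*2.6352 = 31.6224
  x_1 = 2.0795 - 0.02*29.113 = 1.4972
  y_1 = 2.6352 - 0.02*31.6224 = 2.0028
Step 2: grad_x = 2*7*1.4972 = 20.9614, grad_y = 2*6*2.0028 = 24.033
  x_2 = 1.4972 - 0.02*20.9614 = 1.078
  y_2 = 2.0028 - 0.02*24.033 = 1.5221
Step 3: grad_x = 2*7*1.078 = 15.0922, grad_y = 2*6*1.5221 = 18.2651
  x_3 = 1.078 - 0.02*15.0922 = 0.7762
  y_3 = 1.5221 - 0.02*18.2651 = 1.1568
Step 4: grad_x = 2*7*0.7762 = 10.8664, grad_y = 2*6*1.1568 = 13.8815
  x_4 = 0.7762 - 0.02*10.8664 = 0.5588
  y_4 = 1.1568 - 0.02*13.8815 = 0.8792
Step 5: grad_x = 2*7*0.5588 = 7.8238, grad_y = 2*6*0.8792 = 10.5499
  x_5 = 0.5588 - 0.02*7.8238 = 0.4024
  y_5 = 0.8792 - 0.02*10.5499 = 0.6682
f(0.4024, 0.6682) = 7*0.4024^2 + 6*0.6682^2 = 3.8119


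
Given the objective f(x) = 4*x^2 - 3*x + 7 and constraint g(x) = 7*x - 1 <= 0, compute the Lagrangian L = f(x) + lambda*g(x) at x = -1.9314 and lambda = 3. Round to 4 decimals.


Step 1: Evaluate f(x).
f(-1.9314) = 4*(-1.9314)^2 - 3*(-1.9314) + 7 = 27.7154
Step 2: Evaluate g(x).
g(-1.9314) = 7*-1.9314 - 1 = -14.5198
Step 3: Compute Lagrangian.
L = 27.7154 + 3*-14.5198 = -15.844


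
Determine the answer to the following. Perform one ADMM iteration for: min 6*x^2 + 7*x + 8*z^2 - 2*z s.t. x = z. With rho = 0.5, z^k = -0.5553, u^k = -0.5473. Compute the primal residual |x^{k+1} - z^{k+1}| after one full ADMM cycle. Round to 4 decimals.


ADMM iteration with rho = 0.5, z^k = -0.5553, u^k = -0.5473
Step 1: x-update.
Minimize 6*x^2 + 7*x + (0.5/2)*(x + 0.5553 - 0.5473)^2
FOC: (2*6 + 0.5)*x = -7 + 0.5*(-0.5553 + 0.5473)
x^{k+1} = -0.5603
Step 2: z-update.
Minimize 8*z^2 - 2*z + (0.5/2)*(-0.5603 - z - 0.5473)^2
FOC: (2*8 + 0.5)*z = 2 + 0.5*(-0.5603 - 0.5473)
z^{k+1} = 0.0876
Step 3: u-update.
u^{k+1} = -0.5473 - 0.5603 - 0.0876 = -1.1953
Step 4: Primal residual = |-0.5603 - 0.0876| = 0.648


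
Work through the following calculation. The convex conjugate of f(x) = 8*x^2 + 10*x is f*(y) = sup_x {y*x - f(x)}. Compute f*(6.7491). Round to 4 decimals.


f*(y) = sup_x {y*x - a*x^2 - b*x} = sup_x {(y-b)*x - a*x^2}
FOC: (y - b) - 2a*x = 0 => x* = (y - b)/(2a)
x* = (6.7491 - 10)/(2*8) = -0.2032
f*(6.7491) = (y-b)^2/(4a) = (6.7491 - 10)^2/(4*8)
= 10.5684/32 = 0.3303


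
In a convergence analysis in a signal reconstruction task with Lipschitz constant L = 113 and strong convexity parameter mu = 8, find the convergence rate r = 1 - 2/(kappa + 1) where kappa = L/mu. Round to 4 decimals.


Step 1: Compute the condition number.
kappa = L/mu = 113/8 = 14.125
Step 2: Compute the convergence rate.
r = 1 - 2/(kappa + 1) = 1 - 2*mu/(L + mu) = (L - mu)/(L + mu) = 105/121 = 0.8678


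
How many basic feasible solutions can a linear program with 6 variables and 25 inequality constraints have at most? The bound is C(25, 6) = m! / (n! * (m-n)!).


Each vertex corresponds to some choice of n active constraints out of m, so the number of vertices is at most C(m, n) = m! / (n!(m-n)!).
m = 25, n = 6
Numerator: 25 * 24 * 23 * 22 * 21 * 20
Denominator: 6! = 720
C(25, 6) = 177100


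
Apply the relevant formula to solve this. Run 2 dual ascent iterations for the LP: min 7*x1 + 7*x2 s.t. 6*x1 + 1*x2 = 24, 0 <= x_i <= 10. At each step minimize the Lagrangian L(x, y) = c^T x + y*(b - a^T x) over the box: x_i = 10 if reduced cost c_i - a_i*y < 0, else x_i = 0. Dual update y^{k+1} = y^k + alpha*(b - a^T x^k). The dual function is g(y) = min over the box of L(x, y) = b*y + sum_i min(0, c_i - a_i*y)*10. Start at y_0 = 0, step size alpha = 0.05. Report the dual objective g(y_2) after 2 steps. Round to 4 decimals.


Dual ascent for LP: min 7*x1 + 7*x2, 6*x1 + 1*x2 = 24, 0 <= x_i <= 10
Step 1: y^k = 0.0, reduced costs: (7.0, 7.0)
  x^k = (0.0, 0.0), subgradient = b - a^T x = 24.0
  y^{k+1} = 0.0 + 0.05*24.0 = 1.2
Step 2: y^k = 1.2, reduced costs: (-0.2, 5.8)
  x^k = (10.0, 0.0), subgradient = b - a^T x = -36.0
  y^{k+1} = 1.2 + 0.05*-36.0 = -0.6
Dual objective at y_2 = -0.6: reduced costs (10.6, 7.6), box minimizer x = (0.0, 0.0)
g(y_2) = b*y + (c1 - a1*y)*x1 + (c2 - a2*y)*x2 = 24*(-0.6) + 10.6*0.0 + 7.6*0.0 = -14.4 + 0.0 + 0.0 = -14.4


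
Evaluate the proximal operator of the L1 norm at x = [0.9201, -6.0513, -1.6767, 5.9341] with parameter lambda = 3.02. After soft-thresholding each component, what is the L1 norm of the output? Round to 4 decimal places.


Soft-thresholding with lambda = 3.02:
prox(0.9201) = sign(0.9201)*max(|0.9201| - 3.02, 0) = 0.0
prox(-6.0513) = sign(-6.0513)*max(|-6.0513| - 3.02, 0) = -3.0313
prox(-1.6767) = sign(-1.6767)*max(|-1.6767| - 3.02, 0) = 0.0
prox(5.9341) = sign(5.9341)*max(|5.9341| - 3.02, 0) = 2.9141
prox(x) = [0.0, -3.0313, 0.0, 2.9141]
||prox(x)||_1 = 0.0 + 3.0313 + 0.0 + 2.9141 = 5.9454


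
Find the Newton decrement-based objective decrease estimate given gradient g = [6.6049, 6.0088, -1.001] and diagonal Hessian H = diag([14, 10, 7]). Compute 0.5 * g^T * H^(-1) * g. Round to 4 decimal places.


Step 1: H is diagonal, so H^(-1) * g = [0.4718, 0.6009, -0.143].
Step 2: g^T H^(-1) g = sum_i g_i^2 / H_ii
  = (6.6049)^2/14 + (6.0088)^2/10 + (-1.001)^2/7
  = 3.1161 + 3.6106 + 0.1431 = 6.8698
Step 3: Objective decrease = 0.5 * g^T H^(-1) g = 3.4349


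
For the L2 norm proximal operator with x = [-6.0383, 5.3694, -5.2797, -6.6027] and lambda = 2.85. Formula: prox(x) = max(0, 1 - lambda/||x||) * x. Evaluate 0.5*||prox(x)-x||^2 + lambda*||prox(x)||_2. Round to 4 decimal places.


Step 1: Compute ||x||.
||x|| = 11.6945
Step 2: Compute scaling factor.
scale = max(0, 1 - 2.85/11.6945) = 0.7563
Step 3: prox(x) = [-4.5667, 4.0609, -3.993, -4.9936]
||prox(x)|| = 8.8445
Step 4: Proximal objective.
0.5*||prox-x||^2 = 4.0613
lambda*||prox|| = 25.2068
Total = 29.2682


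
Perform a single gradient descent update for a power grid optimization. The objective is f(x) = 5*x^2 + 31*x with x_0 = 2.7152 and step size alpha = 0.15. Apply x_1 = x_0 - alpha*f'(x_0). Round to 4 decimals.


We compute the gradient at x_0 and apply the update.
f'(x) = 10*x + 31
f'(2.7152) = 10*2.7152 + 31 = 58.152
x_1 = 2.7152 - 0.15*58.152 = -6.0076
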